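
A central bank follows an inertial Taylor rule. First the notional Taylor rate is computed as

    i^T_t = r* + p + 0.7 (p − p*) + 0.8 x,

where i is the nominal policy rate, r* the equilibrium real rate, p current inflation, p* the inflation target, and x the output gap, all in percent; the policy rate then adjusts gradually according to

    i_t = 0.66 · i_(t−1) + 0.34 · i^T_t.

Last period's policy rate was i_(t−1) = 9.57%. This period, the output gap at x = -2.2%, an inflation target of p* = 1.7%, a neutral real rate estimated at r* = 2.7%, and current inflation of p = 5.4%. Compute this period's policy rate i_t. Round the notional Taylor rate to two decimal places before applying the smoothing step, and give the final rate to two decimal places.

9.35%

i^T_t = 2.7 + 5.4 + 0.7 × (5.4 − 1.7) + 0.8 × (-2.2)
   = 2.7 + 5.4 + 2.59 − 1.76 = 8.93
i_t = 0.66 × 9.57 + 0.34 × 8.93 = 6.3162 + 3.0362 = 9.35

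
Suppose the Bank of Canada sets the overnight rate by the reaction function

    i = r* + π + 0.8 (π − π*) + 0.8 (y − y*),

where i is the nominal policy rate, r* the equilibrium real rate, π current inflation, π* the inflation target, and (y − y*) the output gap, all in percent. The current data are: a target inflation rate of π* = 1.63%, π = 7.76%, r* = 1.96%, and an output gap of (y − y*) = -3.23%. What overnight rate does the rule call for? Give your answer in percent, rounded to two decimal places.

12.04%

i = 1.96 + 7.76 + 0.8 × (7.76 − 1.63) + 0.8 × (-3.23)
   = 1.96 + 7.76 + 4.904 − 2.584 = 12.04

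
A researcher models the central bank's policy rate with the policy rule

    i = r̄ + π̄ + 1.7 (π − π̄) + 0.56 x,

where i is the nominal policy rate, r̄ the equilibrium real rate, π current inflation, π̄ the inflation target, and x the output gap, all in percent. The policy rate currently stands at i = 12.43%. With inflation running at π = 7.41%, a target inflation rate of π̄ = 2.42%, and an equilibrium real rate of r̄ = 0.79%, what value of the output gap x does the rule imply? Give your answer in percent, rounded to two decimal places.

1.32%

0.56 x = 12.43 − 0.79 − 2.42 − 1.7 × (7.41 − 2.42) = 0.737
x = 0.737 / 0.56 = 1.32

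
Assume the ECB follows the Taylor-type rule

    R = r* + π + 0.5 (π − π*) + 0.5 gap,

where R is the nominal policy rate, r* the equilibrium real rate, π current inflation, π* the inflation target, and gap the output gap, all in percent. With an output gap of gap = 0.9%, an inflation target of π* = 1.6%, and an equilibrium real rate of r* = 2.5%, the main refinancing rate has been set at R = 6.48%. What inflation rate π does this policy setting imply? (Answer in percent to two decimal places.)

Collecting π: R = r* + (1 + 0.5) π − 0.5 π* + 0.5 gap
1.5 π = 6.48 − 2.5 + 0.5 × 1.6 − 0.5 × 0.9 = 4.33
π = 4.33 / 1.5 = 2.89

2.89%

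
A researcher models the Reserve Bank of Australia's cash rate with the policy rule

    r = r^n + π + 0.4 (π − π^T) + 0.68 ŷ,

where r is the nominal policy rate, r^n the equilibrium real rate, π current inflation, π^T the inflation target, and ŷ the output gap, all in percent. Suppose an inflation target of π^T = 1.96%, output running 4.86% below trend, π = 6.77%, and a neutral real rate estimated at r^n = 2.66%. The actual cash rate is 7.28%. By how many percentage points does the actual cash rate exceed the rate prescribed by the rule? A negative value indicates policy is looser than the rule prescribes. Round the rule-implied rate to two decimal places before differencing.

Output 4.86% below potential → ŷ = -4.86.
r = 2.66 + 6.77 + 0.4 × (6.77 − 1.96) + 0.68 × (-4.86)
   = 2.66 + 6.77 + 1.924 − 3.3048 = 8.05
Deviation = 7.28 − 8.05 = -0.77 pp.

-0.77 pp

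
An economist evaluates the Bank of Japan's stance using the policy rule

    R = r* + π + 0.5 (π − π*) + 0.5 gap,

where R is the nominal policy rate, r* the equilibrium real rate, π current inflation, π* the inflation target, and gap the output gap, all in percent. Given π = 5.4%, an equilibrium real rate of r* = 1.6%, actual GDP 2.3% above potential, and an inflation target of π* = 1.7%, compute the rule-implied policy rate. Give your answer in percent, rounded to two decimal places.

10.00%

Output 2.3% above potential → gap = 2.3.
R = 1.6 + 5.4 + 0.5 × (5.4 − 1.7) + 0.5 × 2.3
   = 1.6 + 5.4 + 1.85 + 1.15 = 10.00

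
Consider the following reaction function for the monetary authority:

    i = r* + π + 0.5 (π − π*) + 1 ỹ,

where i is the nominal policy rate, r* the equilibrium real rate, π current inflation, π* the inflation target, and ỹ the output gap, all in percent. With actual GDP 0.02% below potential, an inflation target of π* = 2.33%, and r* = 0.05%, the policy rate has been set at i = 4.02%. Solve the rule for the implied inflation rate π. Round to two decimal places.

3.44%

Output 0.02% below potential → ỹ = -0.02.
Collecting π: i = r* + (1 + 0.5) π − 0.5 π* + 1 ỹ
1.5 π = 4.02 − 0.05 + 0.5 × 2.33 − 1 × (-0.02) = 5.155
π = 5.155 / 1.5 = 3.44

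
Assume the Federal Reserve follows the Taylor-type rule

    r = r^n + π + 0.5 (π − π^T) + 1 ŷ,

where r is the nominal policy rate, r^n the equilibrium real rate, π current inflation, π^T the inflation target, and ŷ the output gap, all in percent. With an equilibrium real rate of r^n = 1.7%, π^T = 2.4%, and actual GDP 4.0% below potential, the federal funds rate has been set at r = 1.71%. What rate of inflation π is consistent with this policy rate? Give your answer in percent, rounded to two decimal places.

3.47%

Output 4.0% below potential → ŷ = -4.0.
Collecting π: r = r^n + (1 + 0.5) π − 0.5 π^T + 1 ŷ
1.5 π = 1.71 − 1.7 + 0.5 × 2.4 − 1 × (-4.0) = 5.21
π = 5.21 / 1.5 = 3.47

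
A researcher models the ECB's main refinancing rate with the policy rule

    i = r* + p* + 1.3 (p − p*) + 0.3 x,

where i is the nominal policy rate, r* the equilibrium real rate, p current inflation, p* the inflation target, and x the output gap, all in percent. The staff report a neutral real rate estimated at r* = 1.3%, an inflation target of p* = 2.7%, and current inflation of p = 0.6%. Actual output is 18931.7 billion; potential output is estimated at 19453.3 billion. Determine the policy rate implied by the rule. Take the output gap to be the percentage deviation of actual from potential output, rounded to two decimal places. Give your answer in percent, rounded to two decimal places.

Output gap = 100 × (18931.7 − 19453.3) / 19453.3 = -2.68%.
i = 1.30 + 2.70 + 1.3 × (0.60 − 2.70) + 0.3 × (-2.68)
   = 1.30 + 2.7 − 2.73 − 0.804 = 0.47

0.47%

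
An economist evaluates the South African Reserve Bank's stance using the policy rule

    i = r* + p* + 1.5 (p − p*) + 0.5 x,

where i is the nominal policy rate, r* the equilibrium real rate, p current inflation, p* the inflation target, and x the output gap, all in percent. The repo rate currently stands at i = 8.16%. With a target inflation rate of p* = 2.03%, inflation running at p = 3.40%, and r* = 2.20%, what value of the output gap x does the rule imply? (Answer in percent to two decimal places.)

0.5 x = 8.16 − 2.20 − 2.03 − 1.5 × (3.40 − 2.03) = 1.875
x = 1.875 / 0.5 = 3.75

3.75%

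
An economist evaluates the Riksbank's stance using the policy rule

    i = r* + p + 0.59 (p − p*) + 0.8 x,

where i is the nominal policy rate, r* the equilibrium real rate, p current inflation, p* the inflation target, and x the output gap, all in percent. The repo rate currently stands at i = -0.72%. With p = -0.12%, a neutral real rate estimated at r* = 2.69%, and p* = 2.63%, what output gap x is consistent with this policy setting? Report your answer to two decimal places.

0.8 x = -0.72 − 2.69 − (-0.12) − 0.59 × ((-0.12) − 2.63) = -1.6675
x = -1.6675 / 0.8 = -2.08

-2.08%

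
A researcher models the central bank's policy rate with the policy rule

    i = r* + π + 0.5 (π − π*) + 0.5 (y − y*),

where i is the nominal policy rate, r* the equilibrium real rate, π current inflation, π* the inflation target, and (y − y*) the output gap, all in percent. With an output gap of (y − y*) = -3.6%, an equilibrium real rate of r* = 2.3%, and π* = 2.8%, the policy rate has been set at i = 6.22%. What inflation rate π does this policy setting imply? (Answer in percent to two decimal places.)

Collecting π: i = r* + (1 + 0.5) π − 0.5 π* + 0.5 (y − y*)
1.5 π = 6.22 − 2.3 + 0.5 × 2.8 − 0.5 × (-3.6) = 7.12
π = 7.12 / 1.5 = 4.75

4.75%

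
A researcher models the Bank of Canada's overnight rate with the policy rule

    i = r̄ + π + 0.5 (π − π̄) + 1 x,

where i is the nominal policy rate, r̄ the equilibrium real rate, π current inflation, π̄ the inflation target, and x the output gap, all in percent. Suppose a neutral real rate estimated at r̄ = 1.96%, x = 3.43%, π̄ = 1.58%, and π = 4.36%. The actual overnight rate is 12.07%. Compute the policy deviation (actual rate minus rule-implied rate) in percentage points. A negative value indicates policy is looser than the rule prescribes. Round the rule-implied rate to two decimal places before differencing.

i = 1.96 + 4.36 + 0.5 × (4.36 − 1.58) + 1 × 3.43
   = 1.96 + 4.36 + 1.39 + 3.43 = 11.14
Deviation = 12.07 − 11.14 = 0.93 pp.

0.93 pp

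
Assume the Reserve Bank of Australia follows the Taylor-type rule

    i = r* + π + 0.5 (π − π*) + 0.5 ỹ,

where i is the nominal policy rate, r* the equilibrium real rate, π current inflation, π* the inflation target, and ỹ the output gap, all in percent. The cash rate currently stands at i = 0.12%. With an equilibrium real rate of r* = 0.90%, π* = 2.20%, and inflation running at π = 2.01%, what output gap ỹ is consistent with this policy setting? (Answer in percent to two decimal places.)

-5.39%

0.5 ỹ = 0.12 − 0.90 − 2.01 − 0.5 × (2.01 − 2.20) = -2.695
ỹ = -2.695 / 0.5 = -5.39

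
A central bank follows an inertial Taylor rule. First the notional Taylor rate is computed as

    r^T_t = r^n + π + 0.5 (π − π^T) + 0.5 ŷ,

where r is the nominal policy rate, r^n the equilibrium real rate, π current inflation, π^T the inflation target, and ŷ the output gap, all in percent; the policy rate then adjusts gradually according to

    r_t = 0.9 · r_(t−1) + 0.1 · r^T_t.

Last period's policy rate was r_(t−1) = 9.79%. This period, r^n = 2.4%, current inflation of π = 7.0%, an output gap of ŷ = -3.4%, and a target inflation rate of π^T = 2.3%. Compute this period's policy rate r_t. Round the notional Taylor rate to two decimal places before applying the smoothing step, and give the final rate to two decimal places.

9.82%

r^T_t = 2.4 + 7.0 + 0.5 × (7.0 − 2.3) + 0.5 × (-3.4)
   = 2.4 + 7 + 2.35 − 1.7 = 10.05
r_t = 0.9 × 9.79 + 0.1 × 10.05 = 8.811 + 1.005 = 9.82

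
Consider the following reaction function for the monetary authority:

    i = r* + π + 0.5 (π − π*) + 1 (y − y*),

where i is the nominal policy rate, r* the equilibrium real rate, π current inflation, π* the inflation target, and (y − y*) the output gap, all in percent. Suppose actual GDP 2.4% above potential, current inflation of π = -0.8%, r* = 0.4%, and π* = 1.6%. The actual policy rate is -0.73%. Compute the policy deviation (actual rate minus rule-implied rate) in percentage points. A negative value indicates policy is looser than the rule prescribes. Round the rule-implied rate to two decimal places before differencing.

Output 2.4% above potential → (y − y*) = 2.4.
i = 0.4 + (-0.8) + 0.5 × (-0.8 − 1.6) + 1 × 2.4
   = 0.4 − 0.8 − 1.2 + 2.4 = 0.80
Deviation = -0.73 − 0.80 = -1.53 pp.

-1.53 pp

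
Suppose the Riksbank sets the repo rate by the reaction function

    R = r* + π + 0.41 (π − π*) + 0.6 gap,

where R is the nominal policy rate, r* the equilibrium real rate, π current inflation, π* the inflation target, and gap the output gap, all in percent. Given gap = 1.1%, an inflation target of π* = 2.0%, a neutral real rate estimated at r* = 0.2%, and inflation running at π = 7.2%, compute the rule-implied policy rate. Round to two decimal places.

10.19%

R = 0.2 + 7.2 + 0.41 × (7.2 − 2.0) + 0.6 × 1.1
   = 0.2 + 7.2 + 2.132 + 0.66 = 10.19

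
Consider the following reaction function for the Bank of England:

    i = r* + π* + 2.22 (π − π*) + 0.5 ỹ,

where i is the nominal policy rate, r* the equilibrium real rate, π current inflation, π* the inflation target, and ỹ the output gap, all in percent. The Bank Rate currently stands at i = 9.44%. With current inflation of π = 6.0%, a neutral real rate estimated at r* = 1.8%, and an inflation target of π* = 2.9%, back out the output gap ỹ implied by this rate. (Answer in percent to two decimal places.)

0.5 ỹ = 9.44 − 1.8 − 2.9 − 2.22 × (6.0 − 2.9) = -2.142
ỹ = -2.142 / 0.5 = -4.28

-4.28%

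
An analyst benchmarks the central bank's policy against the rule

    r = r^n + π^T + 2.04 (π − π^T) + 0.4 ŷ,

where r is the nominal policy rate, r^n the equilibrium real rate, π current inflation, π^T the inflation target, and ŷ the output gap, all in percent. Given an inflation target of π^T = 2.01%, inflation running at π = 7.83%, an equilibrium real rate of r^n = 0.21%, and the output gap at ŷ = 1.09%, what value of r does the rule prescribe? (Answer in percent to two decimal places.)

r = 0.21 + 2.01 + 2.04 × (7.83 − 2.01) + 0.4 × 1.09
   = 0.21 + 2.01 + 11.8728 + 0.436 = 14.53

14.53%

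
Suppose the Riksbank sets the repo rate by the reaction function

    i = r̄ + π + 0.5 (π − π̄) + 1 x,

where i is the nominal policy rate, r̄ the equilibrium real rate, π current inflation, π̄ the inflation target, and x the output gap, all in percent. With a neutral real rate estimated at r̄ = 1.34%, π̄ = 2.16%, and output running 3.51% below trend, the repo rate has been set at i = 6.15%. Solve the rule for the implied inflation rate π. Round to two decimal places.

Output 3.51% below potential → x = -3.51.
Collecting π: i = r̄ + (1 + 0.5) π − 0.5 π̄ + 1 x
1.5 π = 6.15 − 1.34 + 0.5 × 2.16 − 1 × (-3.51) = 9.4
π = 9.4 / 1.5 = 6.27

6.27%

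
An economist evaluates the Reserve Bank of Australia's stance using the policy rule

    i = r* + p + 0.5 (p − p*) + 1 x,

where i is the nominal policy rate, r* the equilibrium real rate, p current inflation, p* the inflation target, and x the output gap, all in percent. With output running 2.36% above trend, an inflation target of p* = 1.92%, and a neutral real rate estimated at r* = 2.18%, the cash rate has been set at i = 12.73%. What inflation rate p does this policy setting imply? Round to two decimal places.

Output 2.36% above potential → x = 2.36.
Collecting p: i = r* + (1 + 0.5) p − 0.5 p* + 1 x
1.5 p = 12.73 − 2.18 + 0.5 × 1.92 − 1 × 2.36 = 9.15
p = 9.15 / 1.5 = 6.10

6.10%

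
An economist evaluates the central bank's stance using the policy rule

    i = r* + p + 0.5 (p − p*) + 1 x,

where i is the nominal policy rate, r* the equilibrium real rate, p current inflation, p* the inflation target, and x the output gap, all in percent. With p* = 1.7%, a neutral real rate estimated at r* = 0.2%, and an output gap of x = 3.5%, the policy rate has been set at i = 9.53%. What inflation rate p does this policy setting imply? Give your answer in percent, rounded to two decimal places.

Collecting p: i = r* + (1 + 0.5) p − 0.5 p* + 1 x
1.5 p = 9.53 − 0.2 + 0.5 × 1.7 − 1 × 3.5 = 6.68
p = 6.68 / 1.5 = 4.45

4.45%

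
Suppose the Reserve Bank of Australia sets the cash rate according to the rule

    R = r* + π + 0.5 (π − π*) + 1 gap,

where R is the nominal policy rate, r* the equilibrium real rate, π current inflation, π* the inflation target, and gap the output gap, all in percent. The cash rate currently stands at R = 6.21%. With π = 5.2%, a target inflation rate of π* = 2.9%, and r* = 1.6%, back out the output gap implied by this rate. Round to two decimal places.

1 gap = 6.21 − 1.6 − 5.2 − 0.5 × (5.2 − 2.9) = -1.74
gap = -1.74 / 1 = -1.74

-1.74%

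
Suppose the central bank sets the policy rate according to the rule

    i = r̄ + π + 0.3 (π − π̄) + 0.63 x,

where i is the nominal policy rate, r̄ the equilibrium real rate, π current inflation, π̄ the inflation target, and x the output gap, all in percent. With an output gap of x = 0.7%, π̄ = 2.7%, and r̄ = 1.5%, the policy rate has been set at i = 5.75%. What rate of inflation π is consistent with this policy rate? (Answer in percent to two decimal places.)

Collecting π: i = r̄ + (1 + 0.3) π − 0.3 π̄ + 0.63 x
1.3 π = 5.75 − 1.5 + 0.3 × 2.7 − 0.63 × 0.7 = 4.619
π = 4.619 / 1.3 = 3.55

3.55%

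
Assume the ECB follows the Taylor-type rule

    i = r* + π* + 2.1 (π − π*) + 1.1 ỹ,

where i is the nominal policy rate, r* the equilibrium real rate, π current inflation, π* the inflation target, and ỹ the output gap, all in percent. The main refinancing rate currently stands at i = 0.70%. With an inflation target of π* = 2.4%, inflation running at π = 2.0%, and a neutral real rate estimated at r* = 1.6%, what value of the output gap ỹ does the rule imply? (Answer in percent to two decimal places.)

1.1 ỹ = 0.70 − 1.6 − 2.4 − 2.1 × (2.0 − 2.4) = -2.46
ỹ = -2.46 / 1.1 = -2.24

-2.24%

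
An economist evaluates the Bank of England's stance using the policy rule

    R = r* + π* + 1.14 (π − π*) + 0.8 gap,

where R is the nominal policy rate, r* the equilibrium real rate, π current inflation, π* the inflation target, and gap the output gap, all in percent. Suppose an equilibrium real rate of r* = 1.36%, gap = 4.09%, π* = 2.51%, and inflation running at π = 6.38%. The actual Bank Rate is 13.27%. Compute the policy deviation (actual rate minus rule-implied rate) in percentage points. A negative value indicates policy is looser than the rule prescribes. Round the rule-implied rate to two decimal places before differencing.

1.72 pp

R = 1.36 + 2.51 + 1.14 × (6.38 − 2.51) + 0.8 × 4.09
   = 1.36 + 2.51 + 4.4118 + 3.272 = 11.55
Deviation = 13.27 − 11.55 = 1.72 pp.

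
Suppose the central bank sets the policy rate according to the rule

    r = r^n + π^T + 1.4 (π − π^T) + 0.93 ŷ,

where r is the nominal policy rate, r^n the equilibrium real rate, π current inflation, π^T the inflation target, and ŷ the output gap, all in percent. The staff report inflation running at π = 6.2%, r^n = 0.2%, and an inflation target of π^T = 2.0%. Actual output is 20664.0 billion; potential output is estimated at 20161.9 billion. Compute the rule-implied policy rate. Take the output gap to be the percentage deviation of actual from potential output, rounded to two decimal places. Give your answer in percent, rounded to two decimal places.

10.40%

Output gap = 100 × (20664.0 − 20161.9) / 20161.9 = 2.49%.
r = 0.20 + 2.00 + 1.4 × (6.20 − 2.00) + 0.93 × 2.49
   = 0.20 + 2 + 5.88 + 2.3157 = 10.40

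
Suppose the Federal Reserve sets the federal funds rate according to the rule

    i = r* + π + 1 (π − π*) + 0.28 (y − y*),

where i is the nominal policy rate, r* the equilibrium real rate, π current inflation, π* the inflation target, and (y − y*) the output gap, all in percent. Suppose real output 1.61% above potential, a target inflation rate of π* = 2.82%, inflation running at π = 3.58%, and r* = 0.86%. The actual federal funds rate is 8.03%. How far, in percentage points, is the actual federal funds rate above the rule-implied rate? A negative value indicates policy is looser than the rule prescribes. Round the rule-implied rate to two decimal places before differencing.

2.38 pp

Output 1.61% above potential → (y − y*) = 1.61.
i = 0.86 + 3.58 + 1 × (3.58 − 2.82) + 0.28 × 1.61
   = 0.86 + 3.58 + 0.76 + 0.4508 = 5.65
Deviation = 8.03 − 5.65 = 2.38 pp.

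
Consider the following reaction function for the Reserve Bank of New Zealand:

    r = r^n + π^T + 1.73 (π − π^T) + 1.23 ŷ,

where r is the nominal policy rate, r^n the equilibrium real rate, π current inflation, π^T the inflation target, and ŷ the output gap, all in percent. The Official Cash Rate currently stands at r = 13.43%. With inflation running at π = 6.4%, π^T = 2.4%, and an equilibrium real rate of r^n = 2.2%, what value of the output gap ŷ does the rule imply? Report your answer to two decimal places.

1.23 ŷ = 13.43 − 2.2 − 2.4 − 1.73 × (6.4 − 2.4) = 1.91
ŷ = 1.91 / 1.23 = 1.55

1.55%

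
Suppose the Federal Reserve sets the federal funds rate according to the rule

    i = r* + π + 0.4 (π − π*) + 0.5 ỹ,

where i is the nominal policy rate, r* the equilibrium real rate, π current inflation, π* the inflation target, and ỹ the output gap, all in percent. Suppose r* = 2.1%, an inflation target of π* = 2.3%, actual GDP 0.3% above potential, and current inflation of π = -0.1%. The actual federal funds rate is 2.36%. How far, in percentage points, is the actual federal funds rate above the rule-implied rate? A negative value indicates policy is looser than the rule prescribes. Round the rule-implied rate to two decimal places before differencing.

Output 0.3% above potential → ỹ = 0.3.
i = 2.1 + (-0.1) + 0.4 × (-0.1 − 2.3) + 0.5 × 0.3
   = 2.1 − 0.1 − 0.96 + 0.15 = 1.19
Deviation = 2.36 − 1.19 = 1.17 pp.

1.17 pp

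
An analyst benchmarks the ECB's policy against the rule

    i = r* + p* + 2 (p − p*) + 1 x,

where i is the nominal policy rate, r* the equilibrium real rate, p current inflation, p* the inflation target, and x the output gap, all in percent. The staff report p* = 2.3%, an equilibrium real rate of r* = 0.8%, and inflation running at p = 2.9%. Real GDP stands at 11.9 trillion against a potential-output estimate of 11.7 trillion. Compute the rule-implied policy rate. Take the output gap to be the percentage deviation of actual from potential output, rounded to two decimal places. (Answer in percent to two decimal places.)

6.01%

Output gap = 100 × (11.9 − 11.7) / 11.7 = 1.71%.
i = 0.80 + 2.30 + 2 × (2.90 − 2.30) + 1 × 1.71
   = 0.80 + 2.3 + 1.2 + 1.71 = 6.01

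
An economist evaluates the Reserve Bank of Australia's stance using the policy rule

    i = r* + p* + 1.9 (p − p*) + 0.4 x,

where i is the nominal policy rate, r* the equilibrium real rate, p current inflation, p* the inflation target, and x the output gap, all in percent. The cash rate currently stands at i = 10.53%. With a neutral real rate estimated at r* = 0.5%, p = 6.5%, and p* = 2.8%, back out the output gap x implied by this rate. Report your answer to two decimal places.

0.50%

0.4 x = 10.53 − 0.5 − 2.8 − 1.9 × (6.5 − 2.8) = 0.2
x = 0.2 / 0.4 = 0.50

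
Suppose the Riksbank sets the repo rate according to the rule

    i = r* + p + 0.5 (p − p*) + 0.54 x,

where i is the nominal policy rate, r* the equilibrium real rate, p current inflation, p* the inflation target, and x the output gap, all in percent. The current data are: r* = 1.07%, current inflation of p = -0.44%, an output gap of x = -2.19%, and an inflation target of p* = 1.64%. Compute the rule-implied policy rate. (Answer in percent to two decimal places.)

-1.59%

i = 1.07 + (-0.44) + 0.5 × (-0.44 − 1.64) + 0.54 × (-2.19)
   = 1.07 − 0.44 − 1.04 − 1.1826 = -1.59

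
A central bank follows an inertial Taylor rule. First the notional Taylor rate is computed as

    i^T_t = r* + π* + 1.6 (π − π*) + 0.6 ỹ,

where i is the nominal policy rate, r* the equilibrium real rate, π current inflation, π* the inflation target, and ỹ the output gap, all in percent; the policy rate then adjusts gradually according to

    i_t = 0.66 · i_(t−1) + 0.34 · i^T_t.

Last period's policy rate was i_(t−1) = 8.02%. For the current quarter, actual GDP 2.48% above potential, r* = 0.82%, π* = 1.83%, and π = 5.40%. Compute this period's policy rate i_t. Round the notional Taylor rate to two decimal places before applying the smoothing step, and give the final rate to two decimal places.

8.64%

Output 2.48% above potential → ỹ = 2.48.
i^T_t = 0.82 + 1.83 + 1.6 × (5.40 − 1.83) + 0.6 × 2.48
   = 0.82 + 1.83 + 5.712 + 1.488 = 9.85
i_t = 0.66 × 8.02 + 0.34 × 9.85 = 5.2932 + 3.349 = 8.64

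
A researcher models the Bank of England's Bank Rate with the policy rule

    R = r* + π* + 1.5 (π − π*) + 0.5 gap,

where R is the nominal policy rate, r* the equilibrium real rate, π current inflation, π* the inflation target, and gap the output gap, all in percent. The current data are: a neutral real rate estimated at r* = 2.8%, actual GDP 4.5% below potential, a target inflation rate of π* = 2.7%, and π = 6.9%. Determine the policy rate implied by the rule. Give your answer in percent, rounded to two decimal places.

9.55%

Output 4.5% below potential → gap = -4.5.
R = 2.8 + 2.7 + 1.5 × (6.9 − 2.7) + 0.5 × (-4.5)
   = 2.8 + 2.7 + 6.3 − 2.25 = 9.55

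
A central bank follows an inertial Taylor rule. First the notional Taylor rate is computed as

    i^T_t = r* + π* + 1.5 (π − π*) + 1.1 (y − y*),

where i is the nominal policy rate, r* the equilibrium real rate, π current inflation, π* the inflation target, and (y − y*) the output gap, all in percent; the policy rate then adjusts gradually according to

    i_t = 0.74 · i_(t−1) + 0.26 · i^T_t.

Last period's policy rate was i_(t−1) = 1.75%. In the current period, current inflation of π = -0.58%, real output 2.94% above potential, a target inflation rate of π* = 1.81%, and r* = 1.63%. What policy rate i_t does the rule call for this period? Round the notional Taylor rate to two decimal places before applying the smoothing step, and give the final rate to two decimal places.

2.10%

Output 2.94% above potential → (y − y*) = 2.94.
i^T_t = 1.63 + 1.81 + 1.5 × (-0.58 − 1.81) + 1.1 × 2.94
   = 1.63 + 1.81 − 3.585 + 3.234 = 3.09
i_t = 0.74 × 1.75 + 0.26 × 3.09 = 1.295 + 0.8034 = 2.10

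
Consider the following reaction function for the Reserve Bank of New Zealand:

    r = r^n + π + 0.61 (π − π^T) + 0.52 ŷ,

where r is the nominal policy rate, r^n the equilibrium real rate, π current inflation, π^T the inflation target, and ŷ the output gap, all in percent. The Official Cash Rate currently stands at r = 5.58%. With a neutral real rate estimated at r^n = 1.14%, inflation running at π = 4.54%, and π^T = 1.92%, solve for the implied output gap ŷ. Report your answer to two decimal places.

-3.27%

0.52 ŷ = 5.58 − 1.14 − 4.54 − 0.61 × (4.54 − 1.92) = -1.6982
ŷ = -1.6982 / 0.52 = -3.27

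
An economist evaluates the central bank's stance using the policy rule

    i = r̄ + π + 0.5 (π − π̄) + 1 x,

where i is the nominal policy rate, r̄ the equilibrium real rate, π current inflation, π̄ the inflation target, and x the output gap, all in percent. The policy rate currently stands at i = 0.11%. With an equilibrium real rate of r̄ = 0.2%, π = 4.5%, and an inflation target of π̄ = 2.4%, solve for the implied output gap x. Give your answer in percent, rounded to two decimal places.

1 x = 0.11 − 0.2 − 4.5 − 0.5 × (4.5 − 2.4) = -5.64
x = -5.64 / 1 = -5.64

-5.64%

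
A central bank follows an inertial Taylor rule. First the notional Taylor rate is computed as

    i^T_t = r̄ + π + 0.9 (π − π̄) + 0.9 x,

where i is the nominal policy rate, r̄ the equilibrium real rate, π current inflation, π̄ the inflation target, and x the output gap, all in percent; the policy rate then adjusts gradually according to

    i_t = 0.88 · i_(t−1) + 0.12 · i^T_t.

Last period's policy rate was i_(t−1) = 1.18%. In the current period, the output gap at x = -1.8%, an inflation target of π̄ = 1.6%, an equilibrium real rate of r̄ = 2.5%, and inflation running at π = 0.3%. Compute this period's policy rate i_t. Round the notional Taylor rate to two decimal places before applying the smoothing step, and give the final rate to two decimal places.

i^T_t = 2.5 + 0.3 + 0.9 × (0.3 − 1.6) + 0.9 × (-1.8)
   = 2.5 + 0.3 − 1.17 − 1.62 = 0.01
i_t = 0.88 × 1.18 + 0.12 × 0.01 = 1.0384 + 0.0012 = 1.04

1.04%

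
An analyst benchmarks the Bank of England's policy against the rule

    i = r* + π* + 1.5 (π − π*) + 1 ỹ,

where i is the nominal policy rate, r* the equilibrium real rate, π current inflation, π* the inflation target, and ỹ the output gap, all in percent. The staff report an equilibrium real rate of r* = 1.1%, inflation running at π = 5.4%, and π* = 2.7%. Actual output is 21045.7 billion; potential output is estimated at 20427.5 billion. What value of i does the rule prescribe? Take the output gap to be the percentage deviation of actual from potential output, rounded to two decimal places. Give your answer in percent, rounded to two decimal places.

10.88%

Output gap = 100 × (21045.7 − 20427.5) / 20427.5 = 3.03%.
i = 1.10 + 2.70 + 1.5 × (5.40 − 2.70) + 1 × 3.03
   = 1.10 + 2.7 + 4.05 + 3.03 = 10.88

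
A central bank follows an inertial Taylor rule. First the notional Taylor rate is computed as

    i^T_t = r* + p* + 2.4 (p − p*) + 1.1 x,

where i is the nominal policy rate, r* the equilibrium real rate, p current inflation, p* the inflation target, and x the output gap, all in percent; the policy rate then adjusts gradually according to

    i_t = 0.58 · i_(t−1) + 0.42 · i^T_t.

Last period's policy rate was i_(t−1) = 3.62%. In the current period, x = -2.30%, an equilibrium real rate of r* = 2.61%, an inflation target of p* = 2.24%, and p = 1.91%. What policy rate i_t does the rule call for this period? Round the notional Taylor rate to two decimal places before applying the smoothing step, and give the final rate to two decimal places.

i^T_t = 2.61 + 2.24 + 2.4 × (1.91 − 2.24) + 1.1 × (-2.30)
   = 2.61 + 2.24 − 0.792 − 2.53 = 1.53
i_t = 0.58 × 3.62 + 0.42 × 1.53 = 2.0996 + 0.6426 = 2.74

2.74%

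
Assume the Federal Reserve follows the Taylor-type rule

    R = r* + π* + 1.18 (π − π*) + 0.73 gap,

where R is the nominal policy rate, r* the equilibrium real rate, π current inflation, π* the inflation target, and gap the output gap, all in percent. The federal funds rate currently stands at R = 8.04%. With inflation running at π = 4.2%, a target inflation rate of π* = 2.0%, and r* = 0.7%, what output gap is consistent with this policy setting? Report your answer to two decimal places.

0.73 gap = 8.04 − 0.7 − 2.0 − 1.18 × (4.2 − 2.0) = 2.744
gap = 2.744 / 0.73 = 3.76

3.76%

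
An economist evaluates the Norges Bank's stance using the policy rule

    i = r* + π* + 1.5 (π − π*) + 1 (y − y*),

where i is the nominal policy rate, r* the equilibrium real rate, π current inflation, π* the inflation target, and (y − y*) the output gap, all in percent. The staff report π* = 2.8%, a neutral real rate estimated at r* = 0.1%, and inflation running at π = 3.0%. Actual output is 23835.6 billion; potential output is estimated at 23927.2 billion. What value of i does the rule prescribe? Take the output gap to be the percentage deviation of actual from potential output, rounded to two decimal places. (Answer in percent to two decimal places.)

Output gap = 100 × (23835.6 − 23927.2) / 23927.2 = -0.38%.
i = 0.10 + 2.80 + 1.5 × (3.00 − 2.80) + 1 × (-0.38)
   = 0.10 + 2.8 + 0.3 − 0.38 = 2.82

2.82%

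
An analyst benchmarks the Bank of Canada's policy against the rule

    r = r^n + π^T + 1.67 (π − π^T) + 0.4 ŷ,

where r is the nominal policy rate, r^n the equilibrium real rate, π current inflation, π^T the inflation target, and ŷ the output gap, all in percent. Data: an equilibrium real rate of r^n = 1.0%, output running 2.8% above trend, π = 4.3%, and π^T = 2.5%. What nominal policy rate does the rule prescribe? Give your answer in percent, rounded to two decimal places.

Output 2.8% above potential → ŷ = 2.8.
r = 1.0 + 2.5 + 1.67 × (4.3 − 2.5) + 0.4 × 2.8
   = 1.0 + 2.5 + 3.006 + 1.12 = 7.63

7.63%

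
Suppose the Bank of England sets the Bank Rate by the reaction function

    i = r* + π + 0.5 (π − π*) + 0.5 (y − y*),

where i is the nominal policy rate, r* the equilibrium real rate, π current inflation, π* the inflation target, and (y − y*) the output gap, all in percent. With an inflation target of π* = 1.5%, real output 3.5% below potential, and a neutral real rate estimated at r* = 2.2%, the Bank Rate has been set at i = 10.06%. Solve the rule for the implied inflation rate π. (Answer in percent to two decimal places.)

Output 3.5% below potential → (y − y*) = -3.5.
Collecting π: i = r* + (1 + 0.5) π − 0.5 π* + 0.5 (y − y*)
1.5 π = 10.06 − 2.2 + 0.5 × 1.5 − 0.5 × (-3.5) = 10.36
π = 10.36 / 1.5 = 6.91

6.91%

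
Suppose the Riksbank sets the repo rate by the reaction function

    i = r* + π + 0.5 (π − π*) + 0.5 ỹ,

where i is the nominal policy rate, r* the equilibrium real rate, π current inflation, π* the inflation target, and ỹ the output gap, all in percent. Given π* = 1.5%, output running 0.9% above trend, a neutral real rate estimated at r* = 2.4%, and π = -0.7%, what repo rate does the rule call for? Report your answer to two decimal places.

1.05%

Output 0.9% above potential → ỹ = 0.9.
i = 2.4 + (-0.7) + 0.5 × (-0.7 − 1.5) + 0.5 × 0.9
   = 2.4 − 0.7 − 1.1 + 0.45 = 1.05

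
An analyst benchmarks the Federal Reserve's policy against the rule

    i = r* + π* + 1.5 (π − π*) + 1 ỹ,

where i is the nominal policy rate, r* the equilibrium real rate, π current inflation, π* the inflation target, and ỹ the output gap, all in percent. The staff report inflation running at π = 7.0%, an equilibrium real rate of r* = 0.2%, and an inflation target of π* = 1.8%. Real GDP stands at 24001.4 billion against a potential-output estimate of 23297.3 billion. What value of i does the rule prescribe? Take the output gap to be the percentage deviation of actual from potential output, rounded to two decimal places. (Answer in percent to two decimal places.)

12.82%

Output gap = 100 × (24001.4 − 23297.3) / 23297.3 = 3.02%.
i = 0.20 + 1.80 + 1.5 × (7.00 − 1.80) + 1 × 3.02
   = 0.20 + 1.8 + 7.8 + 3.02 = 12.82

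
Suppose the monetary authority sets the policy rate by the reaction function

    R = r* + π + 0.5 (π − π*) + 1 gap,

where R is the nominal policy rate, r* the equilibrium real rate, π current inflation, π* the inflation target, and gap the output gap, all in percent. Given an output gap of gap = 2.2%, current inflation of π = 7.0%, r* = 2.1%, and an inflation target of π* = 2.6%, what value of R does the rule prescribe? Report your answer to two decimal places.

R = 2.1 + 7.0 + 0.5 × (7.0 − 2.6) + 1 × 2.2
   = 2.1 + 7 + 2.2 + 2.2 = 13.50

13.50%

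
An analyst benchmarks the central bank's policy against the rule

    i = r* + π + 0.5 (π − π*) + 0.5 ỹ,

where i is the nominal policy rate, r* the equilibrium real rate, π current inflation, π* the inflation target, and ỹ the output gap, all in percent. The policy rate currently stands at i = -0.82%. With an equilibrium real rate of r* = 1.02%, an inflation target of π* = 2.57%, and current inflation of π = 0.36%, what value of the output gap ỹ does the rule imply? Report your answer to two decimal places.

0.5 ỹ = -0.82 − 1.02 − 0.36 − 0.5 × (0.36 − 2.57) = -1.095
ỹ = -1.095 / 0.5 = -2.19

-2.19%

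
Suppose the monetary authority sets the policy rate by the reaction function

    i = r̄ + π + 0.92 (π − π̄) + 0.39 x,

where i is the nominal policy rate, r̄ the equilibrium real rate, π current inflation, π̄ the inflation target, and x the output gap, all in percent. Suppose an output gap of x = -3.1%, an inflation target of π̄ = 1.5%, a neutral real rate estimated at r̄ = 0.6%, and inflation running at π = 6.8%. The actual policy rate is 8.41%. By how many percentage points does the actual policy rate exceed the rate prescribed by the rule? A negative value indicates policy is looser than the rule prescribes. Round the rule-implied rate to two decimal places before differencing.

-2.66 pp

i = 0.6 + 6.8 + 0.92 × (6.8 − 1.5) + 0.39 × (-3.1)
   = 0.6 + 6.8 + 4.876 − 1.209 = 11.07
Deviation = 8.41 − 11.07 = -2.66 pp.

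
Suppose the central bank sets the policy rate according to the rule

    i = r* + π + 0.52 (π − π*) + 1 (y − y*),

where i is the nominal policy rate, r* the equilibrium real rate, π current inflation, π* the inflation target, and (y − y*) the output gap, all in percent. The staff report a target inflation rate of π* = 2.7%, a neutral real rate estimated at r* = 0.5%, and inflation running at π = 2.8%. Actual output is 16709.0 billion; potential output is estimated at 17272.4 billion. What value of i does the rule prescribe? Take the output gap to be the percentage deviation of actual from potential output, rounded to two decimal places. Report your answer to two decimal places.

0.09%

Output gap = 100 × (16709.0 − 17272.4) / 17272.4 = -3.26%.
i = 0.50 + 2.80 + 0.52 × (2.80 − 2.70) + 1 × (-3.26)
   = 0.50 + 2.8 + 0.052 − 3.26 = 0.09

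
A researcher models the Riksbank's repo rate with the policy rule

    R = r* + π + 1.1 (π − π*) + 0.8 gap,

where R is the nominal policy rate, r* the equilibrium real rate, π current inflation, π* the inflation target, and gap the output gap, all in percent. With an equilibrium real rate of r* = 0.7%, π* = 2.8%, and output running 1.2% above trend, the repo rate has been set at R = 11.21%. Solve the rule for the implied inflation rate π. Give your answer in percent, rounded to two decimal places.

Output 1.2% above potential → gap = 1.2.
Collecting π: R = r* + (1 + 1.1) π − 1.1 π* + 0.8 gap
2.1 π = 11.21 − 0.7 + 1.1 × 2.8 − 0.8 × 1.2 = 12.63
π = 12.63 / 2.1 = 6.01

6.01%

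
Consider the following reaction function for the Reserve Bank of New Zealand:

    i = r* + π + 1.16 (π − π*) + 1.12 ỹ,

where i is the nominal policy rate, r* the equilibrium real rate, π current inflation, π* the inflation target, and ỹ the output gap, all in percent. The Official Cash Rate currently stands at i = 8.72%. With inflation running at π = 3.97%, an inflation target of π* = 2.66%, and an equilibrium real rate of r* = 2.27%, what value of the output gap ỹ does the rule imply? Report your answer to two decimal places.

0.86%

1.12 ỹ = 8.72 − 2.27 − 3.97 − 1.16 × (3.97 − 2.66) = 0.9604
ỹ = 0.9604 / 1.12 = 0.86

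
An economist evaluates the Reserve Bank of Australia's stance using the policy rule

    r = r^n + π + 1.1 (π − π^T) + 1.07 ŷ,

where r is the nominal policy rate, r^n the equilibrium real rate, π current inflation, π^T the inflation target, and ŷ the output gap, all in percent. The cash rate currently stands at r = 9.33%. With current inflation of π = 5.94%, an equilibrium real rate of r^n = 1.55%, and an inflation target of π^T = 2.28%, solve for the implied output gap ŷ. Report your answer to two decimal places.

-2.04%

1.07 ŷ = 9.33 − 1.55 − 5.94 − 1.1 × (5.94 − 2.28) = -2.186
ŷ = -2.186 / 1.07 = -2.04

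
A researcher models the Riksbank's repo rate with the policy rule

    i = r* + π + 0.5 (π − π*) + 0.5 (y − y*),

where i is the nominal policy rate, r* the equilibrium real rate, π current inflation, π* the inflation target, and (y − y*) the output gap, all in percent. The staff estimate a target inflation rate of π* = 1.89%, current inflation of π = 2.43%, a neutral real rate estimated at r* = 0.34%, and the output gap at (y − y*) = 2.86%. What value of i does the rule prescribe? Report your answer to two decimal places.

4.47%

i = 0.34 + 2.43 + 0.5 × (2.43 − 1.89) + 0.5 × 2.86
   = 0.34 + 2.43 + 0.27 + 1.43 = 4.47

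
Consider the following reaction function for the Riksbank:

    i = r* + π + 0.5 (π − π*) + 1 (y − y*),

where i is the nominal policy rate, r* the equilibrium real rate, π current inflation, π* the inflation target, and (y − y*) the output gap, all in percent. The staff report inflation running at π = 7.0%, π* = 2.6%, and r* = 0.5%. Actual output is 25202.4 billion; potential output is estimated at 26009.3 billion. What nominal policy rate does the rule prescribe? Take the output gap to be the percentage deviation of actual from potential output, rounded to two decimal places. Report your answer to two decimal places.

Output gap = 100 × (25202.4 − 26009.3) / 26009.3 = -3.10%.
i = 0.50 + 7.00 + 0.5 × (7.00 − 2.60) + 1 × (-3.10)
   = 0.50 + 7 + 2.2 − 3.1 = 6.60

6.60%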